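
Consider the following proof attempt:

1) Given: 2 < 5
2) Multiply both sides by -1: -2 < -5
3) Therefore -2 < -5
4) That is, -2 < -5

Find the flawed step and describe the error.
Step 2: Multiply both sides by -1: -2 < -5

Step 2 multiplies both sides by -1 but fails to reverse the inequality sign. When multiplying (or dividing) an inequality by a negative number, the direction must be reversed. Since 2 < 5, we should get -2 > -5, i.e., -2 > -5.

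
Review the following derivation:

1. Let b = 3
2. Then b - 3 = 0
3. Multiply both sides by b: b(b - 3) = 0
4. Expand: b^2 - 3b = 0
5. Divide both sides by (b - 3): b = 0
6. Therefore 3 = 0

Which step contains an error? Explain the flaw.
Step 5: Divide both sides by (b - 3): b = 0

Step 5 divides both sides by (b - 3). However, since b = 3, we have (b - 3) = 0. Division by zero is undefined, making this step invalid.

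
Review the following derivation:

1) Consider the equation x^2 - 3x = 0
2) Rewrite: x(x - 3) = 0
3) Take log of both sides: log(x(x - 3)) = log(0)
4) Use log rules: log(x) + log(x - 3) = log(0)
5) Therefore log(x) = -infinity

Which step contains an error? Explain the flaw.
Step 3: Take log of both sides: log(x(x - 3)) = log(0)

Step 3 takes the logarithm of both sides, resulting in log(0) on the right side. The logarithm is only defined for positive numbers; log(0) is undefined (approaches negative infinity). This operation is invalid.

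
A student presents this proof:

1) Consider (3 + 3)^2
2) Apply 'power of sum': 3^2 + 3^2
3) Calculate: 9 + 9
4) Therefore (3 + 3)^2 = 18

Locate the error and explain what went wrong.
Step 2: Apply 'power of sum': 3^2 + 3^2

Step 2 incorrectly applies a non-existent rule '(a+b)^n = a^n + b^n'. This is false in general. The correct expansion uses the binomial theorem. The actual value is (3 + 3)^2 = 6^2 = 36, not 18.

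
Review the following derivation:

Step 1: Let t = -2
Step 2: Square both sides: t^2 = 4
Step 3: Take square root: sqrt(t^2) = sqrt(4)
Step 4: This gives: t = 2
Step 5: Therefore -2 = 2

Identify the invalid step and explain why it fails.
Step 4: This gives: t = 2

Step 4 incorrectly states that sqrt(t^2) = t. The correct identity is sqrt(t^2) = |t|. Since t = -2 < 0, we have sqrt(t^2) = |-2| = 2, not t = -2.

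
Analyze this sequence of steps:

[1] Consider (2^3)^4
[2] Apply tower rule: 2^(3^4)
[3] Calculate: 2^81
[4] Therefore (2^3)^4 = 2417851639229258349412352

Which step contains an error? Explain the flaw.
Step 2: Apply tower rule: 2^(3^4)

Step 2 incorrectly states that (a^b)^c = a^(b^c). The correct rule is (a^b)^c = a^(b×c). The actual value is (2^3)^4 = 2^12 = 4096, not 2^81 = 2417851639229258349412352.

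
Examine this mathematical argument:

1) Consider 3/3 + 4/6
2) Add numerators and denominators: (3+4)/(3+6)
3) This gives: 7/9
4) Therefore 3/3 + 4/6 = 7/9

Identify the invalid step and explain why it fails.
Step 2: Add numerators and denominators: (3+4)/(3+6)

Step 2 incorrectly adds fractions by separately adding numerators and denominators. This is wrong. The correct method requires a common denominator: 3/3 + 4/6 = (3×6 + 4×3)/(3×6) = 30/18 = 5/3. The method used gives 7/9, which is different.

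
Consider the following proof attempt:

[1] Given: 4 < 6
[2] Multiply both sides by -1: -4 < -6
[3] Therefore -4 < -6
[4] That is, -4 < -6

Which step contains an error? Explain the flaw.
Step 2: Multiply both sides by -1: -4 < -6

Step 2 multiplies both sides by -1 but fails to reverse the inequality sign. When multiplying (or dividing) an inequality by a negative number, the direction must be reversed. Since 4 < 6, we should get -4 > -6, i.e., -4 > -6.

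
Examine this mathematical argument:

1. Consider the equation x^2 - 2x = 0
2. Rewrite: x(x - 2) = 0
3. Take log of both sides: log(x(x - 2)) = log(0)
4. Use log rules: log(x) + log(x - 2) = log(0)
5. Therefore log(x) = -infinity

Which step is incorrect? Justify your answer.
Step 3: Take log of both sides: log(x(x - 2)) = log(0)

Step 3 takes the logarithm of both sides, resulting in log(0) on the right side. The logarithm is only defined for positive numbers; log(0) is undefined (approaches negative infinity). This operation is invalid.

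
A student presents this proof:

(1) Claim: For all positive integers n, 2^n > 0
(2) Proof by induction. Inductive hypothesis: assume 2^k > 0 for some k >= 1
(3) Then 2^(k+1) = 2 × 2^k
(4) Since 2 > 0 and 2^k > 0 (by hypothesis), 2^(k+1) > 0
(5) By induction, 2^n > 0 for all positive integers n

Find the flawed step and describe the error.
Step 5: By induction, 2^n > 0 for all positive integers n

Step 5 concludes the proof by induction, but no base case was ever established. A valid induction proof requires: (1) a base case proving 2^1 > 0, and (2) an inductive step showing IF 2^k > 0 THEN 2^(k+1) > 0. Steps 2-4 correctly establish the inductive step, but without the base case the conclusion in step 5 does not follow.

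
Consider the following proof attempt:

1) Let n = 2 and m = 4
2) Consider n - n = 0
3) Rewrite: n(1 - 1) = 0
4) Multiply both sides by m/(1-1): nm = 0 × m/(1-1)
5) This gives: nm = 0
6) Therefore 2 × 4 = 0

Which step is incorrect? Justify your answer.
Step 4: Multiply both sides by m/(1-1): nm = 0 × m/(1-1)

Step 4 multiplies both sides by m/(1-1). However, 1-1 = 0, so this is multiplication by m/0, which is undefined. We cannot multiply by an undefined expression.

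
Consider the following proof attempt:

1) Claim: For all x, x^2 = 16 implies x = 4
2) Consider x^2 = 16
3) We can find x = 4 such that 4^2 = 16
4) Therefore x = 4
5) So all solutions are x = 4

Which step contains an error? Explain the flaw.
Step 4: Therefore x = 4

Step 4 incorrectly concludes that x = 4 is the only solution. The proof shows that x = 4 is A solution (existence), but does not show it is the ONLY solution (uniqueness). In fact, x = -4 is also a solution since (-4)^2 = 16. Finding one solution doesn't prove there are no others.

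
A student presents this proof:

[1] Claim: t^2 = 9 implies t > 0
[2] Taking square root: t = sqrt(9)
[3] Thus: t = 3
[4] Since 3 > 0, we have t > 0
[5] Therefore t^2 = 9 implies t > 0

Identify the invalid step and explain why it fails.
Step 2: Taking square root: t = sqrt(9)

Step 2 takes the square root and assumes the positive root only. The equation t^2 = 9 actually has two solutions: t = 3 and t = -3. The proof silently assumes t > 0 without justification, then uses this assumption to conclude t > 0, which is circular. The counterexample t = -3 shows the claim is false.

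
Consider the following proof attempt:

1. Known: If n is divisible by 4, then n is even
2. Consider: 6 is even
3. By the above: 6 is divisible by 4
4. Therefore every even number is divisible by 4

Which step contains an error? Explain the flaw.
Step 3: By the above: 6 is divisible by 4

Step 3 commits the fallacy of affirming the consequent. The known fact 'divisible by 4 → even' does NOT imply 'even → divisible by 4'. That would be the converse, which is false. For example, 6 is even but 6 ÷ 4 = 1.50, which is not an integer.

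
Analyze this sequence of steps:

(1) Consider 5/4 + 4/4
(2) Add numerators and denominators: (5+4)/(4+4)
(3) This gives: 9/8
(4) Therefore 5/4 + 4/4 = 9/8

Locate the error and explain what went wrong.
Step 2: Add numerators and denominators: (5+4)/(4+4)

Step 2 incorrectly adds fractions by separately adding numerators and denominators. This is wrong. The correct method requires a common denominator: 5/4 + 4/4 = (5×4 + 4×4)/(4×4) = 36/16 = 9/4. The method used gives 9/8, which is different.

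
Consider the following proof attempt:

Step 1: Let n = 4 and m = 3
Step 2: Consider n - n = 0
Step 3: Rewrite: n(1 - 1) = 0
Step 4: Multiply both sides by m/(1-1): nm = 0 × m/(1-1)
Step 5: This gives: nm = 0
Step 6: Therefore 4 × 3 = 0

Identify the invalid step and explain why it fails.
Step 4: Multiply both sides by m/(1-1): nm = 0 × m/(1-1)

Step 4 multiplies both sides by m/(1-1). However, 1-1 = 0, so this is multiplication by m/0, which is undefined. We cannot multiply by an undefined expression.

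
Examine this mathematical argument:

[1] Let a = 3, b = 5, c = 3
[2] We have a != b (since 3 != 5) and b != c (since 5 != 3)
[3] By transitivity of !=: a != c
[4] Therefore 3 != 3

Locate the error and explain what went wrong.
Step 3: By transitivity of !=: a != c

Step 3 incorrectly applies transitivity to the '!=' relation. Transitivity states: if a R b and b R c, then a R c. However, '!=' is not transitive. Counterexample: 3 != 5 and 5 != 3, but 3 = 3 (both equal 3). Transitivity holds for relations like <, <=, =, but not for !=.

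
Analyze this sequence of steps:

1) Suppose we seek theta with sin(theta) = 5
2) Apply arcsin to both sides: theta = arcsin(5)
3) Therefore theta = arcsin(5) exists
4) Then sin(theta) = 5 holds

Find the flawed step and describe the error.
Step 2: Apply arcsin to both sides: theta = arcsin(5)

Step 2 applies arcsin to 5. However, arcsin(x) is only defined for x in [-1, 1] because sin(theta) can only produce values in that range. Since |5| > 1, arcsin(5) is undefined. There is no angle whose sine equals 5.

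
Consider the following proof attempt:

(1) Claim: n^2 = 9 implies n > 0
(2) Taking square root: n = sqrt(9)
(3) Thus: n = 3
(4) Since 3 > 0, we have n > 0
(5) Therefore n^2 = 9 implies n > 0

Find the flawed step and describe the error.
Step 2: Taking square root: n = sqrt(9)

Step 2 takes the square root and assumes the positive root only. The equation n^2 = 9 actually has two solutions: n = 3 and n = -3. The proof silently assumes n > 0 without justification, then uses this assumption to conclude n > 0, which is circular. The counterexample n = -3 shows the claim is false.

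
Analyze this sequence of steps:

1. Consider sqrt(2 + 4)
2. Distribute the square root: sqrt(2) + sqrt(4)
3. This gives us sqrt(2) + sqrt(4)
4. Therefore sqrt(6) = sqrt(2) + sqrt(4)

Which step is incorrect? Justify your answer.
Step 2: Distribute the square root: sqrt(2) + sqrt(4)

Step 2 incorrectly 'distributes' the square root over addition. The square root function does not distribute: sqrt(a + b) ≠ sqrt(a) + sqrt(b). In fact, sqrt(2 + 4) = sqrt(6) ≈ 2.4495, while sqrt(2) + sqrt(4) ≈ 3.4142.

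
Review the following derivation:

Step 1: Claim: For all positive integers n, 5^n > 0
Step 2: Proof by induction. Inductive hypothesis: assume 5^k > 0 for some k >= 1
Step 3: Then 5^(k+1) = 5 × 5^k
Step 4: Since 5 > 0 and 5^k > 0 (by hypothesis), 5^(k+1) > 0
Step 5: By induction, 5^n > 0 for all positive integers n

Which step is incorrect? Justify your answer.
Step 5: By induction, 5^n > 0 for all positive integers n

Step 5 concludes the proof by induction, but no base case was ever established. A valid induction proof requires: (1) a base case proving 5^1 > 0, and (2) an inductive step showing IF 5^k > 0 THEN 5^(k+1) > 0. Steps 2-4 correctly establish the inductive step, but without the base case the conclusion in step 5 does not follow.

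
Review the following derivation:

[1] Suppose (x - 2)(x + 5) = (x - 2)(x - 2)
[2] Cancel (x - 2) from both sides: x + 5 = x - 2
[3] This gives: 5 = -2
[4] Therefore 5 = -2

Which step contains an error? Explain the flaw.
Step 2: Cancel (x - 2) from both sides: x + 5 = x - 2

Step 2 cancels (x - 2) from both sides. This is only valid if (x - 2) ≠ 0, i.e., x ≠ 2. When x = 2, both sides equal zero regardless of the other factors. The correct approach requires considering x = 2 as a separate case.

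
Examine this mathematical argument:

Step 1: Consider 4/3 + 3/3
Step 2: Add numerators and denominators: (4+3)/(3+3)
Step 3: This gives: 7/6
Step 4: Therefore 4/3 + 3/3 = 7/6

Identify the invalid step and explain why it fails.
Step 2: Add numerators and denominators: (4+3)/(3+3)

Step 2 incorrectly adds fractions by separately adding numerators and denominators. This is wrong. The correct method requires a common denominator: 4/3 + 3/3 = (4×3 + 3×3)/(3×3) = 21/9 = 7/3. The method used gives 7/6, which is different.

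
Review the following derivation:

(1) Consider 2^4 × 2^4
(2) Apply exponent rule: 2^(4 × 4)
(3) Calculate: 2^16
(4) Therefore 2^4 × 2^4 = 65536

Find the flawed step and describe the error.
Step 2: Apply exponent rule: 2^(4 × 4)

Step 2 incorrectly states that a^b × a^c = a^(b×c). The correct rule is a^b × a^c = a^(b+c). The actual value is 2^4 × 2^4 = 2^8 = 256, not 2^16 = 65536.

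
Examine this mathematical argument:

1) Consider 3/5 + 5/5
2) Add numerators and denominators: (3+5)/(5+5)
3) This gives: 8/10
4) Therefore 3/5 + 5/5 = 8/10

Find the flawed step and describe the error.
Step 2: Add numerators and denominators: (3+5)/(5+5)

Step 2 incorrectly adds fractions by separately adding numerators and denominators. This is wrong. The correct method requires a common denominator: 3/5 + 5/5 = (3×5 + 5×5)/(5×5) = 40/25 = 8/5. The method used gives 8/10, which is different.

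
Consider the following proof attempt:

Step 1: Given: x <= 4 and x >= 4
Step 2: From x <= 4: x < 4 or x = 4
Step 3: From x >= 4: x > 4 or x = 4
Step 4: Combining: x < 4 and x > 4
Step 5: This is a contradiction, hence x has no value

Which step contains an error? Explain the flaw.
Step 4: Combining: x < 4 and x > 4

Step 4 incorrectly combines the conditions. From x <= 4 and x >= 4, the intersection is x = 4. The error treats the 'or' cases as 'and' requirements. The correct conclusion is that x = 4 is the unique solution, not that no solution exists.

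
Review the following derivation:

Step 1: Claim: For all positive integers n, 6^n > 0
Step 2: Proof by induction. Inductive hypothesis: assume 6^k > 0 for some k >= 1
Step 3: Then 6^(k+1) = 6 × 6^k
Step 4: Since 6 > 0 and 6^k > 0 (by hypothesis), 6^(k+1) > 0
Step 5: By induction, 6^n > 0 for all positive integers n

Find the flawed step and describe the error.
Step 5: By induction, 6^n > 0 for all positive integers n

Step 5 concludes the proof by induction, but no base case was ever established. A valid induction proof requires: (1) a base case proving 6^1 > 0, and (2) an inductive step showing IF 6^k > 0 THEN 6^(k+1) > 0. Steps 2-4 correctly establish the inductive step, but without the base case the conclusion in step 5 does not follow.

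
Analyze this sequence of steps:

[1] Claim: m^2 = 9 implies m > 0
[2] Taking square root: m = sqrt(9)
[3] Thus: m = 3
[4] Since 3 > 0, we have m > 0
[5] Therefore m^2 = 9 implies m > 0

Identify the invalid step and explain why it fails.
Step 2: Taking square root: m = sqrt(9)

Step 2 takes the square root and assumes the positive root only. The equation m^2 = 9 actually has two solutions: m = 3 and m = -3. The proof silently assumes m > 0 without justification, then uses this assumption to conclude m > 0, which is circular. The counterexample m = -3 shows the claim is false.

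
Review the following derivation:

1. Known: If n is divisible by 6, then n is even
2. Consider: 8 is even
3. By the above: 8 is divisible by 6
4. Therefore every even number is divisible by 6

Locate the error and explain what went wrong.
Step 3: By the above: 8 is divisible by 6

Step 3 commits the fallacy of affirming the consequent. The known fact 'divisible by 6 → even' does NOT imply 'even → divisible by 6'. That would be the converse, which is false. For example, 8 is even but 8 ÷ 6 = 1.33, which is not an integer.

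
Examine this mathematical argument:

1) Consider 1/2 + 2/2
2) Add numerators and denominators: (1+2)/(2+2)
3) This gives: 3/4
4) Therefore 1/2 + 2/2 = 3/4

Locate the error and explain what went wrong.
Step 2: Add numerators and denominators: (1+2)/(2+2)

Step 2 incorrectly adds fractions by separately adding numerators and denominators. This is wrong. The correct method requires a common denominator: 1/2 + 2/2 = (1×2 + 2×2)/(2×2) = 6/4 = 3/2. The method used gives 3/4, which is different.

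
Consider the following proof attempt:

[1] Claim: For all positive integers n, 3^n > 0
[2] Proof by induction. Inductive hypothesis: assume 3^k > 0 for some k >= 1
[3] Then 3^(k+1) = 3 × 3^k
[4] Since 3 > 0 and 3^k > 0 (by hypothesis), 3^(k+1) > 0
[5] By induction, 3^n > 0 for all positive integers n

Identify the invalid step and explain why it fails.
Step 5: By induction, 3^n > 0 for all positive integers n

Step 5 concludes the proof by induction, but no base case was ever established. A valid induction proof requires: (1) a base case proving 3^1 > 0, and (2) an inductive step showing IF 3^k > 0 THEN 3^(k+1) > 0. Steps 2-4 correctly establish the inductive step, but without the base case the conclusion in step 5 does not follow.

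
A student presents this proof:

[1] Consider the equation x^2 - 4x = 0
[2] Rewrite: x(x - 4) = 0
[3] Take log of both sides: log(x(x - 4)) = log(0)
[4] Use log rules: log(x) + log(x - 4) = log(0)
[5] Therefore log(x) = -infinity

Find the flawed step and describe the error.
Step 3: Take log of both sides: log(x(x - 4)) = log(0)

Step 3 takes the logarithm of both sides, resulting in log(0) on the right side. The logarithm is only defined for positive numbers; log(0) is undefined (approaches negative infinity). This operation is invalid.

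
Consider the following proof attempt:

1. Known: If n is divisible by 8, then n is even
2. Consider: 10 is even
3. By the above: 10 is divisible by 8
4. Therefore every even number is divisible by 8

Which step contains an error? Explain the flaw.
Step 3: By the above: 10 is divisible by 8

Step 3 commits the fallacy of affirming the consequent. The known fact 'divisible by 8 → even' does NOT imply 'even → divisible by 8'. That would be the converse, which is false. For example, 10 is even but 10 ÷ 8 = 1.25, which is not an integer.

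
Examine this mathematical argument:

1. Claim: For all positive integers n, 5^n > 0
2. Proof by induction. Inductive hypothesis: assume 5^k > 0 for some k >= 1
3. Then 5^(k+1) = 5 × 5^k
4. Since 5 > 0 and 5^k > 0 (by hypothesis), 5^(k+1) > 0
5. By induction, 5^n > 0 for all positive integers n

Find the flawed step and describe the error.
Step 5: By induction, 5^n > 0 for all positive integers n

Step 5 concludes the proof by induction, but no base case was ever established. A valid induction proof requires: (1) a base case proving 5^1 > 0, and (2) an inductive step showing IF 5^k > 0 THEN 5^(k+1) > 0. Steps 2-4 correctly establish the inductive step, but without the base case the conclusion in step 5 does not follow.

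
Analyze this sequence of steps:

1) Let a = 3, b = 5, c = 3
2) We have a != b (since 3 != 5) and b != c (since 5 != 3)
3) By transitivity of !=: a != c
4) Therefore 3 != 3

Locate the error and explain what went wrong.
Step 3: By transitivity of !=: a != c

Step 3 incorrectly applies transitivity to the '!=' relation. Transitivity states: if a R b and b R c, then a R c. However, '!=' is not transitive. Counterexample: 3 != 5 and 5 != 3, but 3 = 3 (both equal 3). Transitivity holds for relations like <, <=, =, but not for !=.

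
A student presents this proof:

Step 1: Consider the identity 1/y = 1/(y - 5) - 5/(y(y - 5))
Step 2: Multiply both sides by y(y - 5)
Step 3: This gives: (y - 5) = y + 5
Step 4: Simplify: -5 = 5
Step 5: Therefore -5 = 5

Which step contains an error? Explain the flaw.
Step 3: This gives: (y - 5) = y + 5

Step 3 makes a sign error when clearing denominators. Multiplying -5/(y(y - 5)) by y(y - 5) gives -5, not +5. The correct result is (y - 5) = y - 5, which is trivially true, not (y - 5) = y + 5. (Step 1 is a valid identity: 1/(y - 5) - 5/(y(y - 5)) = (y - 5)/(y(y - 5)) = 1/y.)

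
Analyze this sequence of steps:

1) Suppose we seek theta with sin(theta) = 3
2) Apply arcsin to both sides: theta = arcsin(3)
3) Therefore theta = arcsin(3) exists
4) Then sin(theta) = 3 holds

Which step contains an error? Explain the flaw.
Step 2: Apply arcsin to both sides: theta = arcsin(3)

Step 2 applies arcsin to 3. However, arcsin(x) is only defined for x in [-1, 1] because sin(theta) can only produce values in that range. Since |3| > 1, arcsin(3) is undefined. There is no angle whose sine equals 3.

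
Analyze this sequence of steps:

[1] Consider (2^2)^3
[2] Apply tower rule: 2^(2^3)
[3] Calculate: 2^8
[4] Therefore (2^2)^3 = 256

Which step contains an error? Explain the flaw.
Step 2: Apply tower rule: 2^(2^3)

Step 2 incorrectly states that (a^b)^c = a^(b^c). The correct rule is (a^b)^c = a^(b×c). The actual value is (2^2)^3 = 2^6 = 64, not 2^8 = 256.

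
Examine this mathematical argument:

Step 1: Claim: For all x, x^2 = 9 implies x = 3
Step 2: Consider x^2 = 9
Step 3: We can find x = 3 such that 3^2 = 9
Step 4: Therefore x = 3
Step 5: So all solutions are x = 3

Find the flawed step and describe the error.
Step 4: Therefore x = 3

Step 4 incorrectly concludes that x = 3 is the only solution. The proof shows that x = 3 is A solution (existence), but does not show it is the ONLY solution (uniqueness). In fact, x = -3 is also a solution since (-3)^2 = 9. Finding one solution doesn't prove there are no others.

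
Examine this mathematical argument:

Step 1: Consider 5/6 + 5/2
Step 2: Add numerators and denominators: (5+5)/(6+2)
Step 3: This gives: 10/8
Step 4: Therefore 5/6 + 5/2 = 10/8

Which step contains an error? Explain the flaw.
Step 2: Add numerators and denominators: (5+5)/(6+2)

Step 2 incorrectly adds fractions by separately adding numerators and denominators. This is wrong. The correct method requires a common denominator: 5/6 + 5/2 = (5×2 + 5×6)/(6×2) = 40/12 = 10/3. The method used gives 10/8, which is different.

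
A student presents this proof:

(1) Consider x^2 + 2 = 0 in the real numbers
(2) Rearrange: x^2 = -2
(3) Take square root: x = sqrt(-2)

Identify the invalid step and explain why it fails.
Step 3: Take square root: x = sqrt(-2)

Step 3 takes the square root of -2, which is negative. In the real number system, the square root of a negative number is undefined. The equation x^2 + 2 = 0 has no real solutions. Square roots of negative numbers only exist in the complex numbers.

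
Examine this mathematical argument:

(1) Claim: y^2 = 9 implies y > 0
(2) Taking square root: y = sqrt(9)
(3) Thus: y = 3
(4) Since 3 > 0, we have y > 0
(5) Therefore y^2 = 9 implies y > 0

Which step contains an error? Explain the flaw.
Step 2: Taking square root: y = sqrt(9)

Step 2 takes the square root and assumes the positive root only. The equation y^2 = 9 actually has two solutions: y = 3 and y = -3. The proof silently assumes y > 0 without justification, then uses this assumption to conclude y > 0, which is circular. The counterexample y = -3 shows the claim is false.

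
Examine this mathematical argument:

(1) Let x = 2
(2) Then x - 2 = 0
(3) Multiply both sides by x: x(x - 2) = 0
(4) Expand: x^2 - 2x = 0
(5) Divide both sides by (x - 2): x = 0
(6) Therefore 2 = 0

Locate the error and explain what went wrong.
Step 5: Divide both sides by (x - 2): x = 0

Step 5 divides both sides by (x - 2). However, since x = 2, we have (x - 2) = 0. Division by zero is undefined, making this step invalid.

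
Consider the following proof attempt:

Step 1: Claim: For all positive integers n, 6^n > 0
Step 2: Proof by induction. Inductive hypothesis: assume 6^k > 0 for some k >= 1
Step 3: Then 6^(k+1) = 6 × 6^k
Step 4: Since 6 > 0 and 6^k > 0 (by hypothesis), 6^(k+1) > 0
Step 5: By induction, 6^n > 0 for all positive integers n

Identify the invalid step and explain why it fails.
Step 5: By induction, 6^n > 0 for all positive integers n

Step 5 concludes the proof by induction, but no base case was ever established. A valid induction proof requires: (1) a base case proving 6^1 > 0, and (2) an inductive step showing IF 6^k > 0 THEN 6^(k+1) > 0. Steps 2-4 correctly establish the inductive step, but without the base case the conclusion in step 5 does not follow.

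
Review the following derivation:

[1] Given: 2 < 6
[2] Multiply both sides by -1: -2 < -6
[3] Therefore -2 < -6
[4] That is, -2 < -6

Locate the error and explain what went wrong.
Step 2: Multiply both sides by -1: -2 < -6

Step 2 multiplies both sides by -1 but fails to reverse the inequality sign. When multiplying (or dividing) an inequality by a negative number, the direction must be reversed. Since 2 < 6, we should get -2 > -6, i.e., -2 > -6.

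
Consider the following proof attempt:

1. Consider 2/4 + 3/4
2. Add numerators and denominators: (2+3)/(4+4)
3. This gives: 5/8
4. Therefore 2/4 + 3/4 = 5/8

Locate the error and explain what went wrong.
Step 2: Add numerators and denominators: (2+3)/(4+4)

Step 2 incorrectly adds fractions by separately adding numerators and denominators. This is wrong. The correct method requires a common denominator: 2/4 + 3/4 = (2×4 + 3×4)/(4×4) = 20/16 = 5/4. The method used gives 5/8, which is different.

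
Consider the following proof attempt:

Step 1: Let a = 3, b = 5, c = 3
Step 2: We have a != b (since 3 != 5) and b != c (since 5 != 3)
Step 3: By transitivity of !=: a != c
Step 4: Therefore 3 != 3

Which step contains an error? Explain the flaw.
Step 3: By transitivity of !=: a != c

Step 3 incorrectly applies transitivity to the '!=' relation. Transitivity states: if a R b and b R c, then a R c. However, '!=' is not transitive. Counterexample: 3 != 5 and 5 != 3, but 3 = 3 (both equal 3). Transitivity holds for relations like <, <=, =, but not for !=.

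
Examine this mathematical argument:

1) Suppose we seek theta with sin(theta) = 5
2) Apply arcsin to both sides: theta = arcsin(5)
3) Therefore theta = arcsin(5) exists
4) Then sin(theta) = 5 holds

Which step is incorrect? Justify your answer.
Step 2: Apply arcsin to both sides: theta = arcsin(5)

Step 2 applies arcsin to 5. However, arcsin(x) is only defined for x in [-1, 1] because sin(theta) can only produce values in that range. Since |5| > 1, arcsin(5) is undefined. There is no angle whose sine equals 5.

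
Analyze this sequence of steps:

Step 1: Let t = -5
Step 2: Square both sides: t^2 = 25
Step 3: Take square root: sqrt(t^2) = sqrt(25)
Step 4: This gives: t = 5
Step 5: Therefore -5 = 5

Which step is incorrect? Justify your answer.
Step 4: This gives: t = 5

Step 4 incorrectly states that sqrt(t^2) = t. The correct identity is sqrt(t^2) = |t|. Since t = -5 < 0, we have sqrt(t^2) = |-5| = 5, not t = -5.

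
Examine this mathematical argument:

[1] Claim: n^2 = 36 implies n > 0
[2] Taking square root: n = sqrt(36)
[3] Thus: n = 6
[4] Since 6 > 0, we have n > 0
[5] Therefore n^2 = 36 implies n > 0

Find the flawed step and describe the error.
Step 2: Taking square root: n = sqrt(36)

Step 2 takes the square root and assumes the positive root only. The equation n^2 = 36 actually has two solutions: n = 6 and n = -6. The proof silently assumes n > 0 without justification, then uses this assumption to conclude n > 0, which is circular. The counterexample n = -6 shows the claim is false.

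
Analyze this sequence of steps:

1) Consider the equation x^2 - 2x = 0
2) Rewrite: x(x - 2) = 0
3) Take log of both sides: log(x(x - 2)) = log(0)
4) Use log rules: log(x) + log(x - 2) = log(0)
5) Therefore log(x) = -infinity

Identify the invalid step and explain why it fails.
Step 3: Take log of both sides: log(x(x - 2)) = log(0)

Step 3 takes the logarithm of both sides, resulting in log(0) on the right side. The logarithm is only defined for positive numbers; log(0) is undefined (approaches negative infinity). This operation is invalid.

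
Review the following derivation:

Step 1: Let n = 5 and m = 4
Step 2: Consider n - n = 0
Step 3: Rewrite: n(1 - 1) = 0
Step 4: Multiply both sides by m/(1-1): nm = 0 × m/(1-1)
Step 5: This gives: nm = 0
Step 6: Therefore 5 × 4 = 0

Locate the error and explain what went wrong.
Step 4: Multiply both sides by m/(1-1): nm = 0 × m/(1-1)

Step 4 multiplies both sides by m/(1-1). However, 1-1 = 0, so this is multiplication by m/0, which is undefined. We cannot multiply by an undefined expression.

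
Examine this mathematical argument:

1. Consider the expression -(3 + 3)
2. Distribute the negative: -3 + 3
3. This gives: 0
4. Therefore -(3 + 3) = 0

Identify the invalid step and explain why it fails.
Step 2: Distribute the negative: -3 + 3

Step 2 incorrectly distributes the negative sign. The correct distribution is -(3 + 3) = -3 - 3 = -6. The negative must be applied to both terms, not just the first. The error treats -(3 + 3) as -3 + 3, which equals 0 instead of -6.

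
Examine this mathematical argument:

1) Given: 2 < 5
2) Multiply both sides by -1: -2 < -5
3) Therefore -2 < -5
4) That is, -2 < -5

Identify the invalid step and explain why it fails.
Step 2: Multiply both sides by -1: -2 < -5

Step 2 multiplies both sides by -1 but fails to reverse the inequality sign. When multiplying (or dividing) an inequality by a negative number, the direction must be reversed. Since 2 < 5, we should get -2 > -5, i.e., -2 > -5.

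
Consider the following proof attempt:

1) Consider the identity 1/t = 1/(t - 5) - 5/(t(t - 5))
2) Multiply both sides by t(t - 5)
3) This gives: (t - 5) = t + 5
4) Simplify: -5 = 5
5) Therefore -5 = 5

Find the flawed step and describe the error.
Step 3: This gives: (t - 5) = t + 5

Step 3 makes a sign error when clearing denominators. Multiplying -5/(t(t - 5)) by t(t - 5) gives -5, not +5. The correct result is (t - 5) = t - 5, which is trivially true, not (t - 5) = t + 5. (Step 1 is a valid identity: 1/(t - 5) - 5/(t(t - 5)) = (t - 5)/(t(t - 5)) = 1/t.)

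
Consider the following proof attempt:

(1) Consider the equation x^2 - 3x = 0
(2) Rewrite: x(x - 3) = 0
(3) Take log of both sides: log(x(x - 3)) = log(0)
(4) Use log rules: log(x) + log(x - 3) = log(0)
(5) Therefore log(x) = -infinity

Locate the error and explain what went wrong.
Step 3: Take log of both sides: log(x(x - 3)) = log(0)

Step 3 takes the logarithm of both sides, resulting in log(0) on the right side. The logarithm is only defined for positive numbers; log(0) is undefined (approaches negative infinity). This operation is invalid.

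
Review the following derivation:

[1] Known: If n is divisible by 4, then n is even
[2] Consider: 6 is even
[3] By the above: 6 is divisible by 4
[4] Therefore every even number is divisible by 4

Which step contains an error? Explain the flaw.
Step 3: By the above: 6 is divisible by 4

Step 3 commits the fallacy of affirming the consequent. The known fact 'divisible by 4 → even' does NOT imply 'even → divisible by 4'. That would be the converse, which is false. For example, 6 is even but 6 ÷ 4 = 1.50, which is not an integer.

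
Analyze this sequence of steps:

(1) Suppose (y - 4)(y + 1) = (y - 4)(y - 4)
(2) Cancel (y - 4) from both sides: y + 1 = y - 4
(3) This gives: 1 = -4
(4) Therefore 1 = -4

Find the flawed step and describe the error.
Step 2: Cancel (y - 4) from both sides: y + 1 = y - 4

Step 2 cancels (y - 4) from both sides. This is only valid if (y - 4) ≠ 0, i.e., y ≠ 4. When y = 4, both sides equal zero regardless of the other factors. The correct approach requires considering y = 4 as a separate case.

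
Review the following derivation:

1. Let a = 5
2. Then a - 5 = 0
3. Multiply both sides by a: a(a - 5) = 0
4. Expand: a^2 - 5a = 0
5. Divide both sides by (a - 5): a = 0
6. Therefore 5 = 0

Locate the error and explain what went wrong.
Step 5: Divide both sides by (a - 5): a = 0

Step 5 divides both sides by (a - 5). However, since a = 5, we have (a - 5) = 0. Division by zero is undefined, making this step invalid.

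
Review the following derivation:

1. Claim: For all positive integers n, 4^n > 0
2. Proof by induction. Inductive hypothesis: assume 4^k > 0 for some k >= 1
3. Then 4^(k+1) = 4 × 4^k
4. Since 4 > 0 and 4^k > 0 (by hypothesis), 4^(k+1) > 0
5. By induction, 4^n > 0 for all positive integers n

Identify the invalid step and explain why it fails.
Step 5: By induction, 4^n > 0 for all positive integers n

Step 5 concludes the proof by induction, but no base case was ever established. A valid induction proof requires: (1) a base case proving 4^1 > 0, and (2) an inductive step showing IF 4^k > 0 THEN 4^(k+1) > 0. Steps 2-4 correctly establish the inductive step, but without the base case the conclusion in step 5 does not follow.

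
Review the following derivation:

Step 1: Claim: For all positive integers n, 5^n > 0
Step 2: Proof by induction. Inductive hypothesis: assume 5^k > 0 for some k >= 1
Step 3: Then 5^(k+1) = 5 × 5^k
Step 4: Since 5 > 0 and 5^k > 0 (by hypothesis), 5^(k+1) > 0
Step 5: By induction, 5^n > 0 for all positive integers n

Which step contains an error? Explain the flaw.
Step 5: By induction, 5^n > 0 for all positive integers n

Step 5 concludes the proof by induction, but no base case was ever established. A valid induction proof requires: (1) a base case proving 5^1 > 0, and (2) an inductive step showing IF 5^k > 0 THEN 5^(k+1) > 0. Steps 2-4 correctly establish the inductive step, but without the base case the conclusion in step 5 does not follow.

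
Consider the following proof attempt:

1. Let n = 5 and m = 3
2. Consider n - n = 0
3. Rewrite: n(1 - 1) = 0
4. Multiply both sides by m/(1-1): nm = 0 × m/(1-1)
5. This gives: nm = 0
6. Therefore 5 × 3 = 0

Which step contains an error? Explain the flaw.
Step 4: Multiply both sides by m/(1-1): nm = 0 × m/(1-1)

Step 4 multiplies both sides by m/(1-1). However, 1-1 = 0, so this is multiplication by m/0, which is undefined. We cannot multiply by an undefined expression.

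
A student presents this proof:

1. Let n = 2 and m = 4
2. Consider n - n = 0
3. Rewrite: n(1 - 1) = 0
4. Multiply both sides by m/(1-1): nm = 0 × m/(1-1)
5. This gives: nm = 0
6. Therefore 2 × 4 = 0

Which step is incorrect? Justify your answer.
Step 4: Multiply both sides by m/(1-1): nm = 0 × m/(1-1)

Step 4 multiplies both sides by m/(1-1). However, 1-1 = 0, so this is multiplication by m/0, which is undefined. We cannot multiply by an undefined expression.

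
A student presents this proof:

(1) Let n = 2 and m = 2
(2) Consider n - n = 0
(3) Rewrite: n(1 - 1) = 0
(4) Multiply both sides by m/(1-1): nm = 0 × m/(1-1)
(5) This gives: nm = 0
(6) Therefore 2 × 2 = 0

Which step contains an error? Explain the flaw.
Step 4: Multiply both sides by m/(1-1): nm = 0 × m/(1-1)

Step 4 multiplies both sides by m/(1-1). However, 1-1 = 0, so this is multiplication by m/0, which is undefined. We cannot multiply by an undefined expression.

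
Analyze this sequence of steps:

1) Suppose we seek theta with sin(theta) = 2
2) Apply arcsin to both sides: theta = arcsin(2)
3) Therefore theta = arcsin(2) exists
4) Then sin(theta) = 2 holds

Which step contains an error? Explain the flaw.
Step 2: Apply arcsin to both sides: theta = arcsin(2)

Step 2 applies arcsin to 2. However, arcsin(x) is only defined for x in [-1, 1] because sin(theta) can only produce values in that range. Since |2| > 1, arcsin(2) is undefined. There is no angle whose sine equals 2.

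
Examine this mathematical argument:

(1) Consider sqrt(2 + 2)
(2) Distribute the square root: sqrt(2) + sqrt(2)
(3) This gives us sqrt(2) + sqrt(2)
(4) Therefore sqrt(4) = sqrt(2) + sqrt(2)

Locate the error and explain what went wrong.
Step 2: Distribute the square root: sqrt(2) + sqrt(2)

Step 2 incorrectly 'distributes' the square root over addition. The square root function does not distribute: sqrt(a + b) ≠ sqrt(a) + sqrt(b). In fact, sqrt(2 + 2) = sqrt(4) ≈ 2.0000, while sqrt(2) + sqrt(2) ≈ 2.8284.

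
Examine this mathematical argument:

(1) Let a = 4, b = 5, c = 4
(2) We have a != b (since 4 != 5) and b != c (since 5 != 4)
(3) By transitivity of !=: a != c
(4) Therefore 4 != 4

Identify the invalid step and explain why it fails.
Step 3: By transitivity of !=: a != c

Step 3 incorrectly applies transitivity to the '!=' relation. Transitivity states: if a R b and b R c, then a R c. However, '!=' is not transitive. Counterexample: 4 != 5 and 5 != 4, but 4 = 4 (both equal 4). Transitivity holds for relations like <, <=, =, but not for !=.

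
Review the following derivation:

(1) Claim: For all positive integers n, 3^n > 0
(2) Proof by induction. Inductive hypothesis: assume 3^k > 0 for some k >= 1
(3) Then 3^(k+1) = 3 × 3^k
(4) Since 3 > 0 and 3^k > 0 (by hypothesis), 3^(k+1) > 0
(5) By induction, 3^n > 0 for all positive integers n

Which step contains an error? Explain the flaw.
Step 5: By induction, 3^n > 0 for all positive integers n

Step 5 concludes the proof by induction, but no base case was ever established. A valid induction proof requires: (1) a base case proving 3^1 > 0, and (2) an inductive step showing IF 3^k > 0 THEN 3^(k+1) > 0. Steps 2-4 correctly establish the inductive step, but without the base case the conclusion in step 5 does not follow.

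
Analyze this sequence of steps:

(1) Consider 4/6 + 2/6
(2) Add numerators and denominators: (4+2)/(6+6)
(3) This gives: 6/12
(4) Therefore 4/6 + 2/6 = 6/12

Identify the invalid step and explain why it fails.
Step 2: Add numerators and denominators: (4+2)/(6+6)

Step 2 incorrectly adds fractions by separately adding numerators and denominators. This is wrong. The correct method requires a common denominator: 4/6 + 2/6 = (4×6 + 2×6)/(6×6) = 36/36 = 1. The method used gives 6/12, which is different.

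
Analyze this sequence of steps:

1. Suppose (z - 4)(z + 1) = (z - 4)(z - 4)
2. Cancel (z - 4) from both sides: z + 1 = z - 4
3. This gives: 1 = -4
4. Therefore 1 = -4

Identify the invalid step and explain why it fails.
Step 2: Cancel (z - 4) from both sides: z + 1 = z - 4

Step 2 cancels (z - 4) from both sides. This is only valid if (z - 4) ≠ 0, i.e., z ≠ 4. When z = 4, both sides equal zero regardless of the other factors. The correct approach requires considering z = 4 as a separate case.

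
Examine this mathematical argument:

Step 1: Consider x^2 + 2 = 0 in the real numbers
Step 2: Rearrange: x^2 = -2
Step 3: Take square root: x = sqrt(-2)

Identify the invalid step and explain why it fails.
Step 3: Take square root: x = sqrt(-2)

Step 3 takes the square root of -2, which is negative. In the real number system, the square root of a negative number is undefined. The equation x^2 + 2 = 0 has no real solutions. Square roots of negative numbers only exist in the complex numbers.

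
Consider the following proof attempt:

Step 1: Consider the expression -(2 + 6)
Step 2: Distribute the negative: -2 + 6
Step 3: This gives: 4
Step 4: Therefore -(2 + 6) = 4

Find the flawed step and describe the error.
Step 2: Distribute the negative: -2 + 6

Step 2 incorrectly distributes the negative sign. The correct distribution is -(2 + 6) = -2 - 6 = -8. The negative must be applied to both terms, not just the first. The error treats -(2 + 6) as -2 + 6, which equals 4 instead of -8.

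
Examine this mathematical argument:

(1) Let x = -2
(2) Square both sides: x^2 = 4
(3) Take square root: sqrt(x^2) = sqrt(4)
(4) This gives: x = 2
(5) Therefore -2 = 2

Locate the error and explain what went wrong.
Step 4: This gives: x = 2

Step 4 incorrectly states that sqrt(x^2) = x. The correct identity is sqrt(x^2) = |x|. Since x = -2 < 0, we have sqrt(x^2) = |-2| = 2, not x = -2.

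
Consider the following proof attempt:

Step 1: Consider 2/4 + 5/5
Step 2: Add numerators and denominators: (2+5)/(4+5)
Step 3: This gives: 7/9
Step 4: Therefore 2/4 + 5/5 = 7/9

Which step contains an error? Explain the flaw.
Step 2: Add numerators and denominators: (2+5)/(4+5)

Step 2 incorrectly adds fractions by separately adding numerators and denominators. This is wrong. The correct method requires a common denominator: 2/4 + 5/5 = (2×5 + 5×4)/(4×5) = 30/20 = 3/2. The method used gives 7/9, which is different.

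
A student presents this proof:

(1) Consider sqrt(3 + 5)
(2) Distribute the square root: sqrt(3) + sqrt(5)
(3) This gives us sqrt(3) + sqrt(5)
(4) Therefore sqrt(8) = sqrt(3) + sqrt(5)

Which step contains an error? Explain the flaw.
Step 2: Distribute the square root: sqrt(3) + sqrt(5)

Step 2 incorrectly 'distributes' the square root over addition. The square root function does not distribute: sqrt(a + b) ≠ sqrt(a) + sqrt(b). In fact, sqrt(3 + 5) = sqrt(8) ≈ 2.8284, while sqrt(3) + sqrt(5) ≈ 3.9681.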